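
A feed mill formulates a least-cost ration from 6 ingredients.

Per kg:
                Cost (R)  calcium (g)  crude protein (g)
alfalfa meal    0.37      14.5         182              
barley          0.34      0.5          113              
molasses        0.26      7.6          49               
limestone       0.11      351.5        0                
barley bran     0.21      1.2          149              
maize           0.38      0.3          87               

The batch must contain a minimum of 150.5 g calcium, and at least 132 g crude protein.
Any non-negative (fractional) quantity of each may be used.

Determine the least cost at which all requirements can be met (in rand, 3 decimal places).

R0.233

This is a linear program. Let x1 = kg of alfalfa meal, x2 = kg of barley, x3 = kg of molasses, x4 = kg of limestone, x5 = kg of barley bran, x6 = kg of maize.
min 0.37x1 + 0.34x2 + 0.26x3 + 0.11x4 + 0.21x5 + 0.38x6 subject to:
  14.5x1 + 0.5x2 + 7.6x3 + 351.5x4 + 1.2x5 + 0.3x6 ≥ 150.5   (calcium)
  182x1 + 113x2 + 49x3 + 149x5 + 87x6 ≥ 132   (crude protein)
  x1, x2, x3, x4, x5, x6 ≥ 0.
The cheapest feasible vertex uses only limestone, barley bran; alfalfa meal, barley, molasses, maize are not used. The calcium and crude protein requirements are met with equality.
Optimal quantities: limestone = 0.4251 kg, barley bran = 0.8859 kg.
Total cost: 0.11·0.4251 + 0.21·0.8859 = 0.23280.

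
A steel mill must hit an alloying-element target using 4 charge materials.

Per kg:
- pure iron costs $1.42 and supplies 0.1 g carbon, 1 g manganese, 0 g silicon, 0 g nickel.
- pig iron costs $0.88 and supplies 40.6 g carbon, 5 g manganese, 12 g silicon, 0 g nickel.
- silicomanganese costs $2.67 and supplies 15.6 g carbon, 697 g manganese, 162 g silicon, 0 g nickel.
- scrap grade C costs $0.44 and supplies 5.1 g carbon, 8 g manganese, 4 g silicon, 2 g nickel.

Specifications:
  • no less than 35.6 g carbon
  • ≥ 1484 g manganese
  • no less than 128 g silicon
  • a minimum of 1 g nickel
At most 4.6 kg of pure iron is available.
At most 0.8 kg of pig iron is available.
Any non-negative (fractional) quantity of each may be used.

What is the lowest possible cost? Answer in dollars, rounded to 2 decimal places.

Treat it as an LP. Let x1 = kg of pure iron, x2 = kg of pig iron, x3 = kg of silicomanganese, x4 = kg of scrap grade C.
min 1.42x1 + 0.88x2 + 2.67x3 + 0.44x4 with:
  0.1x1 + 40.6x2 + 15.6x3 + 5.1x4 ≥ 35.6   (carbon)
  1x1 + 5x2 + 697x3 + 8x4 ≥ 1484   (manganese)
  12x2 + 162x3 + 4x4 ≥ 128   (silicon)
  2x4 ≥ 1   (nickel)
  x1 ≤ 4.6
  x2 ≤ 0.8
  x1, x2, x3, x4 ≥ 0.
The minimum-cost mix takes nothing from pure iron, pig iron — only silicomanganese, scrap grade C. The manganese and nickel requirements are met with equality.
So silicomanganese = 2.123 kg, scrap grade C = 0.5 kg.
Objective = 2.67·2.123 + 0.44·0.5 = 5.8884.

$5.89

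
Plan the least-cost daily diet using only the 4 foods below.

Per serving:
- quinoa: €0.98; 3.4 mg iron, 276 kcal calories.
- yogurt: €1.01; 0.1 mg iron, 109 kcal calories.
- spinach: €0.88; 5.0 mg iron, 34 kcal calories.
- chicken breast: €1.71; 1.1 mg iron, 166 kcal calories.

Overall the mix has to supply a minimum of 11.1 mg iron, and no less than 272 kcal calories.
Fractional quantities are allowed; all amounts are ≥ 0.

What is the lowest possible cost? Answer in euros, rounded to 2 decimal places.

€2.25

Let x1 = servings of quinoa, x2 = servings of yogurt, x3 = servings of spinach, x4 = servings of chicken breast.
min 0.98x1 + 1.01x2 + 0.88x3 + 1.71x4 s.t.:
  3.4x1 + 0.1x2 + 5x3 + 1.1x4 ≥ 11.1   (iron)
  276x1 + 109x2 + 34x3 + 166x4 ≥ 272   (calories)
  x1, x2, x3, x4 ≥ 0.
At the optimum only quinoa, spinach are positive (yogurt, chicken breast = 0). There the iron and calories constraints are tight.
Optimal quantities: quinoa = 0.7771 servings, spinach = 1.692 servings.
Hence cost = 0.98·0.7771 + 0.88·1.692 = €2.2505.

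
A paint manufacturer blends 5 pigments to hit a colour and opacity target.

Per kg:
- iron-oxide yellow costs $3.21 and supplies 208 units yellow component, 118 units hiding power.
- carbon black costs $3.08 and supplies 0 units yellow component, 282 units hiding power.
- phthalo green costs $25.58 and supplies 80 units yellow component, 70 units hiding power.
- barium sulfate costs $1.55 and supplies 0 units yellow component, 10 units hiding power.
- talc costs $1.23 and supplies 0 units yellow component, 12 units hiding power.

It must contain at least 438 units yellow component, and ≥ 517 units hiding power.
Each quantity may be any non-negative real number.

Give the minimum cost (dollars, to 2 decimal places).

Let x1 = kg of iron-oxide yellow, x2 = kg of carbon black, x3 = kg of phthalo green, x4 = kg of barium sulfate, x5 = kg of talc.
min 3.21x1 + 3.08x2 + 25.58x3 + 1.55x4 + 1.23x5 s.t.:
  208x1 + 80x3 ≥ 438   (yellow component)
  118x1 + 282x2 + 70x3 + 10x4 + 12x5 ≥ 517   (hiding power)
  x1, x2, x3, x4, x5 ≥ 0.
The cheapest feasible vertex uses only iron-oxide yellow, carbon black; phthalo green, barium sulfate, talc are not used. Binding constraints: yellow component and hiding power.
So iron-oxide yellow = 2.106 kg, carbon black = 0.9522 kg.
Cost = 3.21·2.106 + 3.08·0.9522 = 9.6930.

$9.69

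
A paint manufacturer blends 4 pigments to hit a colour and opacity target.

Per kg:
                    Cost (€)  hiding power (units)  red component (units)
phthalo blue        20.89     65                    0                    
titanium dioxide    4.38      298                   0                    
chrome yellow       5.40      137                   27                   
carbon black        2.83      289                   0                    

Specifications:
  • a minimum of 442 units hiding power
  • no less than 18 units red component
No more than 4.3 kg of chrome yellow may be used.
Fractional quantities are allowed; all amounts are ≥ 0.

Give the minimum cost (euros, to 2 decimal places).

€7.03

Treat it as an LP. Let x1 = kg of phthalo blue, x2 = kg of titanium dioxide, x3 = kg of chrome yellow, x4 = kg of carbon black.
min 20.89x1 + 4.38x2 + 5.4x3 + 2.83x4 subject to:
  65x1 + 298x2 + 137x3 + 289x4 ≥ 442   (hiding power)
  27x3 ≥ 18   (red component)
  x3 ≤ 4.3
  x1, x2, x3, x4 ≥ 0.
The minimum-cost mix takes nothing from phthalo blue, titanium dioxide — only chrome yellow, carbon black. Binding constraints: hiding power and red component.
So chrome yellow = 0.6667 kg, carbon black = 1.213 kg.
Objective = 5.4·0.6667 + 2.83·1.213 = 7.0330.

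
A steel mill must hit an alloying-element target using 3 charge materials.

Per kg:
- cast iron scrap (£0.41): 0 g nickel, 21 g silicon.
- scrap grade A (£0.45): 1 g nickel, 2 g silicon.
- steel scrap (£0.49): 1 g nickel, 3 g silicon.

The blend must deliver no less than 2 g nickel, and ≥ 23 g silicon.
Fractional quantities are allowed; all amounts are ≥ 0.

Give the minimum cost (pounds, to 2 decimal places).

£1.27

Let x1 = kg of cast iron scrap, x2 = kg of scrap grade A, x3 = kg of steel scrap.
Minimise 0.41x1 + 0.45x2 + 0.49x3 with:
  1x2 + 1x3 ≥ 2   (nickel)
  21x1 + 2x2 + 3x3 ≥ 23   (silicon)
  x1, x2, x3 ≥ 0.
At the optimum only cast iron scrap, scrap grade A are positive (steel scrap = 0). There the nickel and silicon constraints are tight.
Solving gives x1 = 0.9048, x2 = 2.
Cost = 0.41·0.9048 + 0.45·2 = 1.2710.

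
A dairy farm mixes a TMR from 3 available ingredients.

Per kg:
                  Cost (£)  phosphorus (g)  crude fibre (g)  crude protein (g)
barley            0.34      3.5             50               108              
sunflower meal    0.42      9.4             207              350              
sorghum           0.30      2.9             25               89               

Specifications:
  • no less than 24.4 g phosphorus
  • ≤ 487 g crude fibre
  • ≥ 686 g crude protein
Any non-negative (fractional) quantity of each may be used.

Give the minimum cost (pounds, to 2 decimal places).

£1.31

Treat it as an LP. Let x1 = kg of barley, x2 = kg of sunflower meal, x3 = kg of sorghum.
Minimise 0.34x1 + 0.42x2 + 0.3x3 with:
  3.5x1 + 9.4x2 + 2.9x3 ≥ 24.4   (phosphorus)
  50x1 + 207x2 + 25x3 ≤ 487   (crude fibre)
  108x1 + 350x2 + 89x3 ≥ 686   (crude protein)
  x1, x2, x3 ≥ 0.
The cheapest feasible vertex uses only sunflower meal, sorghum; barley is not used. There the phosphorus and crude fibre constraints are tight.
Solving gives x2 = 2.196, x3 = 1.295.
Objective = 0.42·2.196 + 0.3·1.295 = 1.3108.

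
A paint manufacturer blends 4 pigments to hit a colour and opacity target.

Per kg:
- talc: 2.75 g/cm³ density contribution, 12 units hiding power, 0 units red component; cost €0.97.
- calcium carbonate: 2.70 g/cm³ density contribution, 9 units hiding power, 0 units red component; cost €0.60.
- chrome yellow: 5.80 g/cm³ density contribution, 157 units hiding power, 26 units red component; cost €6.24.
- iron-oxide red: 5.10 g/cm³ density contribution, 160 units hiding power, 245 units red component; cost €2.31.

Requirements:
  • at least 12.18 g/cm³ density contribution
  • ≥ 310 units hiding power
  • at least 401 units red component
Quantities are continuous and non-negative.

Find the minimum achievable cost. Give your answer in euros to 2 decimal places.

€4.92

Treat it as an LP. Let x1 = kg of talc, x2 = kg of calcium carbonate, x3 = kg of chrome yellow, x4 = kg of iron-oxide red.
min 0.97x1 + 0.6x2 + 6.24x3 + 2.31x4 s.t.:
  2.75x1 + 2.7x2 + 5.8x3 + 5.1x4 ≥ 12.18   (density contribution)
  12x1 + 9x2 + 157x3 + 160x4 ≥ 310   (hiding power)
  26x3 + 245x4 ≥ 401   (red component)
  x1, x2, x3, x4 ≥ 0.
The minimum-cost mix takes nothing from talc, chrome yellow — only calcium carbonate, iron-oxide red. The density contribution and hiding power requirements are met with equality.
Optimal quantities: calcium carbonate = 0.9526 kg, iron-oxide red = 1.884 kg.
Total cost: 0.6·0.9526 + 2.31·1.884 = 4.9236.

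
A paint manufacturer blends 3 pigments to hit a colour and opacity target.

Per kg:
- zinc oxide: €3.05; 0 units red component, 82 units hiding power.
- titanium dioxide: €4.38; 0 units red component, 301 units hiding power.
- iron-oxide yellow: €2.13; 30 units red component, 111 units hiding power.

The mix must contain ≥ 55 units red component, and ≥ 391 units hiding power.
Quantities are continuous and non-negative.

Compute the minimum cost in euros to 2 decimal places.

Treat it as an LP. Let x1 = kg of zinc oxide, x2 = kg of titanium dioxide, x3 = kg of iron-oxide yellow.
Minimise 3.05x1 + 4.38x2 + 2.13x3 s.t.:
  30x3 ≥ 55   (red component)
  82x1 + 301x2 + 111x3 ≥ 391   (hiding power)
  x1, x2, x3 ≥ 0.
The minimum-cost mix takes nothing from zinc oxide — only titanium dioxide, iron-oxide yellow. There the red component and hiding power constraints are tight.
So titanium dioxide = 0.6229 kg, iron-oxide yellow = 1.833 kg.
Hence cost = 4.38·0.6229 + 2.13·1.833 = €6.6326.

€6.63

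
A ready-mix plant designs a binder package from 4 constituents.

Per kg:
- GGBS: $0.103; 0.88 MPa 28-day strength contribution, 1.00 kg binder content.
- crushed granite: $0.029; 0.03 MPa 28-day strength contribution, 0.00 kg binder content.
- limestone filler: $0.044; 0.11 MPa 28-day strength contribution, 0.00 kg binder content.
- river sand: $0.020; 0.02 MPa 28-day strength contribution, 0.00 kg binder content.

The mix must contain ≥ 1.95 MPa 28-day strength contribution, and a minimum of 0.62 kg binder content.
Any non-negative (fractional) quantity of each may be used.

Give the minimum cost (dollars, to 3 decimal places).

$0.228

Set it up as a linear program. Let x1 = kg of GGBS, x2 = kg of crushed granite, x3 = kg of limestone filler, x4 = kg of river sand.
Minimise 0.103x1 + 0.029x2 + 0.044x3 + 0.02x4 s.t.:
  0.88x1 + 0.03x2 + 0.11x3 + 0.02x4 ≥ 1.95   (28-day strength contribution)
  1x1 ≥ 0.62   (binder content)
  x1, x2, x3, x4 ≥ 0.
At the optimum only GGBS is positive (crushed granite, limestone filler, river sand = 0). Binding constraint: 28-day strength contribution.
Optimal quantities: GGBS = 2.216 kg.
Total cost: 0.103·2.216 = 0.22825.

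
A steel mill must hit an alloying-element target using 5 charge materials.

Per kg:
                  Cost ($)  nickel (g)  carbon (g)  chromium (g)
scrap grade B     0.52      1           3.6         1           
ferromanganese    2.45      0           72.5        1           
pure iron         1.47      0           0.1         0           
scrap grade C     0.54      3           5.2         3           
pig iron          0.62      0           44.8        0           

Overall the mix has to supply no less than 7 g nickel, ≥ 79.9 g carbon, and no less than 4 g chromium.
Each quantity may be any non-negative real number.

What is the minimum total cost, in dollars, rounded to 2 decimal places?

$2.20

Treat it as an LP. Let x1 = kg of scrap grade B, x2 = kg of ferromanganese, x3 = kg of pure iron, x4 = kg of scrap grade C, x5 = kg of pig iron.
Minimise 0.52x1 + 2.45x2 + 1.47x3 + 0.54x4 + 0.62x5 with:
  1x1 + 3x4 ≥ 7   (nickel)
  3.6x1 + 72.5x2 + 0.1x3 + 5.2x4 + 44.8x5 ≥ 79.9   (carbon)
  1x1 + 1x2 + 3x4 ≥ 4   (chromium)
  x1, x2, x3, x4, x5 ≥ 0.
The cheapest feasible vertex uses only scrap grade C, pig iron; scrap grade B, ferromanganese, pure iron are not used. The nickel and carbon requirements are met with equality.
So scrap grade C = 2.333 kg, pig iron = 1.513 kg.
Cost = 0.54·2.333 + 0.62·1.513 = 2.1979.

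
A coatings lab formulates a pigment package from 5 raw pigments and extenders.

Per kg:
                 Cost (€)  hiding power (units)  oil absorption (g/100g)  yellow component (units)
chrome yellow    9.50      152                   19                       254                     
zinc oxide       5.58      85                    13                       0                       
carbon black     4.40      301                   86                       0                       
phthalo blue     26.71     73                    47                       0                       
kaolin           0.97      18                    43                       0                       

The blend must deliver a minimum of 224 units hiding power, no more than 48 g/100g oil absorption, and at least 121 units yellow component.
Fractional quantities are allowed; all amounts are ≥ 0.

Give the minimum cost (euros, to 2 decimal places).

Set it up as a linear program. Let x1 = kg of chrome yellow, x2 = kg of zinc oxide, x3 = kg of carbon black, x4 = kg of phthalo blue, x5 = kg of kaolin.
Minimize 9.5x1 + 5.58x2 + 4.4x3 + 26.71x4 + 0.97x5 s.t.:
  152x1 + 85x2 + 301x3 + 73x4 + 18x5 ≥ 224   (hiding power)
  19x1 + 13x2 + 86x3 + 47x4 + 43x5 ≤ 48   (oil absorption)
  254x1 ≥ 121   (yellow component)
  x1, x2, x3, x4, x5 ≥ 0.
The cheapest feasible vertex uses only chrome yellow, carbon black; zinc oxide, phthalo blue, kaolin are not used. There the hiding power and oil absorption constraints are tight.
So chrome yellow = 0.655 kg, carbon black = 0.4134 kg.
Objective = 9.5·0.655 + 4.4·0.4134 = 8.0415.

€8.04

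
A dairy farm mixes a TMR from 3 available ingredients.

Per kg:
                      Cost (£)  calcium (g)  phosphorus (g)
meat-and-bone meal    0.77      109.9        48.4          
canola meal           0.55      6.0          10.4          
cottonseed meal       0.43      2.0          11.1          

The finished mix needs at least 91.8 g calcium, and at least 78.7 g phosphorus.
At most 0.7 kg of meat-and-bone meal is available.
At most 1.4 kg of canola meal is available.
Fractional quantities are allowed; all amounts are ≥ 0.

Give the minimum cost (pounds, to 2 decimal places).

£2.70

Let x1 = kg of meat-and-bone meal, x2 = kg of canola meal, x3 = kg of cottonseed meal.
Minimise 0.77x1 + 0.55x2 + 0.43x3 with:
  109.9x1 + 6x2 + 2x3 ≥ 91.8   (calcium)
  48.4x1 + 10.4x2 + 11.1x3 ≥ 78.7   (phosphorus)
  x1 ≤ 0.7
  x2 ≤ 1.4
  x1, x2, x3 ≥ 0.
All 3 inputs are positive at the optimum. There the calcium, the meat-and-bone meal cap, the canola meal cap constraints are tight.
That vertex is x1 = 0.7, x2 = 1.4, x3 = 3.235.
Total cost: 0.77·0.7 + 0.55·1.4 + 0.43·3.235 = 2.7001.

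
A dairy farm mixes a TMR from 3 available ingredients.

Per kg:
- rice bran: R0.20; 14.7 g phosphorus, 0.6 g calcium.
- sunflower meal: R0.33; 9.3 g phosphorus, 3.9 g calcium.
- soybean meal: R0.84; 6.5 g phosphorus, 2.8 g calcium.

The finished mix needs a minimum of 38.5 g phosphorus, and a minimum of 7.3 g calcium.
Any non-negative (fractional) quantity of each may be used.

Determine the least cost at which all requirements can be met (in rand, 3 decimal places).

R0.855

Let x1 = kg of rice bran, x2 = kg of sunflower meal, x3 = kg of soybean meal.
min 0.2x1 + 0.33x2 + 0.84x3 subject to:
  14.7x1 + 9.3x2 + 6.5x3 ≥ 38.5   (phosphorus)
  0.6x1 + 3.9x2 + 2.8x3 ≥ 7.3   (calcium)
  x1, x2, x3 ≥ 0.
The optimal basis is {rice bran, sunflower meal}; soybean meal drops out. Binding constraints: phosphorus and calcium.
So rice bran = 1.59 kg, sunflower meal = 1.627 kg.
Objective = 0.2·1.59 + 0.33·1.627 = 0.85491.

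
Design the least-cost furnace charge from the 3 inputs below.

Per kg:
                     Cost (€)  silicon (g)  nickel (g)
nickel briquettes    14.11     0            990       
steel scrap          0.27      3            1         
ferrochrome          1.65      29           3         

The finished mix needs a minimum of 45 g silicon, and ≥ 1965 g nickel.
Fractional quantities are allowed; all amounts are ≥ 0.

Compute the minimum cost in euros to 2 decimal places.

Let x1 = kg of nickel briquettes, x2 = kg of steel scrap, x3 = kg of ferrochrome.
Minimise 14.11x1 + 0.27x2 + 1.65x3 s.t.:
  3x2 + 29x3 ≥ 45   (silicon)
  990x1 + 1x2 + 3x3 ≥ 1965   (nickel)
  x1, x2, x3 ≥ 0.
The minimum-cost mix takes nothing from steel scrap — only nickel briquettes, ferrochrome. There the silicon and nickel constraints are tight.
Solving gives x1 = 1.98, x3 = 1.552.
Objective = 14.11·1.98 + 1.65·1.552 = 30.4986.

€30.50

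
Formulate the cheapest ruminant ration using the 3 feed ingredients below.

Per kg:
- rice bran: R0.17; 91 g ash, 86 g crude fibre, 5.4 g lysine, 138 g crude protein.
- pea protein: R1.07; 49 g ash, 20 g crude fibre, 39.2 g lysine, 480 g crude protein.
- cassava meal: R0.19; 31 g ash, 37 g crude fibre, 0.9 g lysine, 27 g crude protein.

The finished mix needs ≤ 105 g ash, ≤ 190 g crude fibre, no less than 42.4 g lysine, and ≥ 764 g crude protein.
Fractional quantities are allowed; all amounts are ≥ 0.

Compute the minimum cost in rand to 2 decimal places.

R1.65

Set it up as a linear program. Let x1 = kg of rice bran, x2 = kg of pea protein, x3 = kg of cassava meal.
min 0.17x1 + 1.07x2 + 0.19x3 subject to:
  91x1 + 49x2 + 31x3 ≤ 105   (ash)
  86x1 + 20x2 + 37x3 ≤ 190   (crude fibre)
  5.4x1 + 39.2x2 + 0.9x3 ≥ 42.4   (lysine)
  138x1 + 480x2 + 27x3 ≥ 764   (crude protein)
  x1, x2, x3 ≥ 0.
The cheapest feasible vertex uses only rice bran, pea protein; cassava meal is not used. Binding constraints: ash and crude protein.
That vertex is x1 = 0.35116, x2 = 1.4907.
Objective = 0.17·0.35116 + 1.07·1.4907 = 1.6547.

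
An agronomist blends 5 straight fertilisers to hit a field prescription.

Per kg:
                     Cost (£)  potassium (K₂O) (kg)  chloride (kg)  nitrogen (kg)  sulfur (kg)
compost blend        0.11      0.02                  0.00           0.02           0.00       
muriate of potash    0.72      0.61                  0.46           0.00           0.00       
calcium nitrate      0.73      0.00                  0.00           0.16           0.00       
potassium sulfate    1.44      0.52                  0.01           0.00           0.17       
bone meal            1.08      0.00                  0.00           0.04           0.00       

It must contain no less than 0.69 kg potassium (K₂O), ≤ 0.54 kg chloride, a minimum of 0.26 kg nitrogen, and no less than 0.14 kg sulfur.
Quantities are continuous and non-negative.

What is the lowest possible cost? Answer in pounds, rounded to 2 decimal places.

Treat it as an LP. Let x1 = kg of compost blend, x2 = kg of muriate of potash, x3 = kg of calcium nitrate, x4 = kg of potassium sulfate, x5 = kg of bone meal.
min 0.11x1 + 0.72x2 + 0.73x3 + 1.44x4 + 1.08x5 with:
  0.02x1 + 0.61x2 + 0.52x4 ≥ 0.69   (potassium (K₂O))
  0.46x2 + 0.01x4 ≤ 0.54   (chloride)
  0.02x1 + 0.16x3 + 0.04x5 ≥ 0.26   (nitrogen)
  0.17x4 ≥ 0.14   (sulfur)
  x1, x2, x3, x4, x5 ≥ 0.
At the optimum only compost blend, muriate of potash, potassium sulfate are positive (calcium nitrate, bone meal = 0). Binding constraints: potassium (K₂O), nitrogen, sulfur.
So compost blend = 13 kg, muriate of potash = 0.002893 kg, potassium sulfate = 0.8235 kg.
Total cost: 0.11·13 + 0.72·0.002893 + 1.44·0.8235 = 2.6179.

£2.62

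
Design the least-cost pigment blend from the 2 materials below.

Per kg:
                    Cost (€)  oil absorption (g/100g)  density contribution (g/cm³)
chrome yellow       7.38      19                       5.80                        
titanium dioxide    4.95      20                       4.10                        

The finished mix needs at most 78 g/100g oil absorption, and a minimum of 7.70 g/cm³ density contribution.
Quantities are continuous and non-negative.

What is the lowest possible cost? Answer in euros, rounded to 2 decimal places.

This is a linear program. Let x1 = kg of chrome yellow, x2 = kg of titanium dioxide.
min 7.38x1 + 4.95x2 with:
  19x1 + 20x2 ≤ 78   (oil absorption)
  5.8x1 + 4.1x2 ≥ 7.7   (density contribution)
  x1, x2 ≥ 0.
The minimum-cost mix takes nothing from chrome yellow — only titanium dioxide. There the density contribution constraint is tight.
Solving gives x2 = 1.878.
Hence cost = 4.95·1.878 = €9.2961.

€9.30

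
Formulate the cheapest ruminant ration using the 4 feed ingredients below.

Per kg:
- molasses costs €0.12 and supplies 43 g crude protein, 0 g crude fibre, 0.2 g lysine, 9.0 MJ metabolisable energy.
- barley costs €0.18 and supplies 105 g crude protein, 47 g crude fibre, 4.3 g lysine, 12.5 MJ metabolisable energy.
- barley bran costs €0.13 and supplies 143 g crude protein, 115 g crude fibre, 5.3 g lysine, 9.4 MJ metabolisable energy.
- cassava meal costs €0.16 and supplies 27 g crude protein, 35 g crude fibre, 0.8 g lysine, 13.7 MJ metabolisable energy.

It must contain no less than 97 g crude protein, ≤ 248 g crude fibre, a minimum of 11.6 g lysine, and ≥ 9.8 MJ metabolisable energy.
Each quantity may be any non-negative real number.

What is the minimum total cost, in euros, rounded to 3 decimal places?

€0.290

Let x1 = kg of molasses, x2 = kg of barley, x3 = kg of barley bran, x4 = kg of cassava meal.
min 0.12x1 + 0.18x2 + 0.13x3 + 0.16x4 s.t.:
  43x1 + 105x2 + 143x3 + 27x4 ≥ 97   (crude protein)
  47x2 + 115x3 + 35x4 ≤ 248   (crude fibre)
  0.2x1 + 4.3x2 + 5.3x3 + 0.8x4 ≥ 11.6   (lysine)
  9x1 + 12.5x2 + 9.4x3 + 13.7x4 ≥ 9.8   (metabolisable energy)
  x1, x2, x3, x4 ≥ 0.
At the optimum only barley, barley bran are positive (molasses, cassava meal = 0). There the crude fibre and lysine constraints are tight.
Optimal quantities: barley = 0.07987 kg, barley bran = 2.124 kg.
Cost = 0.18·0.07987 + 0.13·2.124 = 0.290497.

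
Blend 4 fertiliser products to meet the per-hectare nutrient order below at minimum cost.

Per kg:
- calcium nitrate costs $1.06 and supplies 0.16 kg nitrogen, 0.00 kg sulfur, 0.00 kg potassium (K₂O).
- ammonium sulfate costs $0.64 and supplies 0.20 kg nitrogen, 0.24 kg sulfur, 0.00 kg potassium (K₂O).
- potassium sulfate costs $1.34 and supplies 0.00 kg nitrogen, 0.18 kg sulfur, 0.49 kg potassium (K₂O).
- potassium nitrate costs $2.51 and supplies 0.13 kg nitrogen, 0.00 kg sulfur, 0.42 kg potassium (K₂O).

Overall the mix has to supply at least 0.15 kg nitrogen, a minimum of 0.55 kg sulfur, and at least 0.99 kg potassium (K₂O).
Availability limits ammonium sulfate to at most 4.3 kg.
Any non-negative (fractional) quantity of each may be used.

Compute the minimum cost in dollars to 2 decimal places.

Treat it as an LP. Let x1 = kg of calcium nitrate, x2 = kg of ammonium sulfate, x3 = kg of potassium sulfate, x4 = kg of potassium nitrate.
min 1.06x1 + 0.64x2 + 1.34x3 + 2.51x4 s.t.:
  0.16x1 + 0.2x2 + 0.13x4 ≥ 0.15   (nitrogen)
  0.24x2 + 0.18x3 ≥ 0.55   (sulfur)
  0.49x3 + 0.42x4 ≥ 0.99   (potassium (K₂O))
  x2 ≤ 4.3
  x1, x2, x3, x4 ≥ 0.
The optimal basis is {ammonium sulfate, potassium sulfate}; calcium nitrate, potassium nitrate drop out. There the sulfur and potassium (K₂O) constraints are tight.
That vertex is x2 = 0.7764, x3 = 2.02.
Hence cost = 0.64·0.7764 + 1.34·2.02 = $3.2037.

$3.20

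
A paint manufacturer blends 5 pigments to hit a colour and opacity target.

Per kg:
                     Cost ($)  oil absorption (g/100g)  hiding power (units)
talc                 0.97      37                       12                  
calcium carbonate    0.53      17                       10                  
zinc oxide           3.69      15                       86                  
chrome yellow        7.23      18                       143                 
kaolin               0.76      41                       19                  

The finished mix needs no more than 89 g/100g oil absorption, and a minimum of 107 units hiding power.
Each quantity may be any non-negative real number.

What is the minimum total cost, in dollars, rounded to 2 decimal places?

Treat it as an LP. Let x1 = kg of talc, x2 = kg of calcium carbonate, x3 = kg of zinc oxide, x4 = kg of chrome yellow, x5 = kg of kaolin.
Minimize 0.97x1 + 0.53x2 + 3.69x3 + 7.23x4 + 0.76x5 s.t.:
  37x1 + 17x2 + 15x3 + 18x4 + 41x5 ≤ 89   (oil absorption)
  12x1 + 10x2 + 86x3 + 143x4 + 19x5 ≥ 107   (hiding power)
  x1, x2, x3, x4, x5 ≥ 0.
The optimal basis is {zinc oxide, kaolin}; talc, calcium carbonate, chrome yellow drop out. There the oil absorption and hiding power constraints are tight.
Optimal quantities: zinc oxide = 0.8318 kg, kaolin = 1.866 kg.
Objective = 3.69·0.8318 + 0.76·1.866 = 4.4875.

$4.49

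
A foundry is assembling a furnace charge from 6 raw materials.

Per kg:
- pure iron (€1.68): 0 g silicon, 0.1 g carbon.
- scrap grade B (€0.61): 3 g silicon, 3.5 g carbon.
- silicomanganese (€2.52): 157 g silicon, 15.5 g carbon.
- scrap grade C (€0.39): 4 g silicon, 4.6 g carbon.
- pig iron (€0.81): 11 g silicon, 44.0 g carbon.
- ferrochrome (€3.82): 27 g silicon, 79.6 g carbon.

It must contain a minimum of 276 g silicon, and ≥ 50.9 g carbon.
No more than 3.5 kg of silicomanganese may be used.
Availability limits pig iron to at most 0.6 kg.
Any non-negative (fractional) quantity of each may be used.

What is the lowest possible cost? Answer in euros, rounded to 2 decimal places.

Treat it as an LP. Let x1 = kg of pure iron, x2 = kg of scrap grade B, x3 = kg of silicomanganese, x4 = kg of scrap grade C, x5 = kg of pig iron, x6 = kg of ferrochrome.
Minimise 1.68x1 + 0.61x2 + 2.52x3 + 0.39x4 + 0.81x5 + 3.82x6 s.t.:
  3x2 + 157x3 + 4x4 + 11x5 + 27x6 ≥ 276   (silicon)
  0.1x1 + 3.5x2 + 15.5x3 + 4.6x4 + 44x5 + 79.6x6 ≥ 50.9   (carbon)
  x3 ≤ 3.5
  x5 ≤ 0.6
  x1, x2, x3, x4, x5, x6 ≥ 0.
The minimum-cost mix takes nothing from pure iron, scrap grade B, scrap grade C, ferrochrome — only silicomanganese, pig iron. There the silicon and carbon constraints are tight.
That vertex is x3 = 1.719, x5 = 0.5511.
Total cost: 2.52·1.719 + 0.81·0.5511 = 4.7783.

€4.78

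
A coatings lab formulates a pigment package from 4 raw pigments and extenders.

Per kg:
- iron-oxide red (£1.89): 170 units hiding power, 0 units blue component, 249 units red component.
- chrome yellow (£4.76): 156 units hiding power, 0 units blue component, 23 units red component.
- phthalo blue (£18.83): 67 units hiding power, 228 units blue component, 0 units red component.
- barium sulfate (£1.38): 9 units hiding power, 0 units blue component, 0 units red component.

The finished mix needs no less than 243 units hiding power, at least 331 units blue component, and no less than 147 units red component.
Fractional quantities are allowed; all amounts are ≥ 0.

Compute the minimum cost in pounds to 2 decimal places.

£28.96

Treat it as an LP. Let x1 = kg of iron-oxide red, x2 = kg of chrome yellow, x3 = kg of phthalo blue, x4 = kg of barium sulfate.
Minimize 1.89x1 + 4.76x2 + 18.83x3 + 1.38x4 with:
  170x1 + 156x2 + 67x3 + 9x4 ≥ 243   (hiding power)
  228x3 ≥ 331   (blue component)
  249x1 + 23x2 ≥ 147   (red component)
  x1, x2, x3, x4 ≥ 0.
The optimal basis is {iron-oxide red, phthalo blue}; chrome yellow, barium sulfate drop out. Binding constraints: hiding power and blue component.
Optimal quantities: iron-oxide red = 0.8572 kg, phthalo blue = 1.452 kg.
Cost = 1.89·0.8572 + 18.83·1.452 = 28.9613.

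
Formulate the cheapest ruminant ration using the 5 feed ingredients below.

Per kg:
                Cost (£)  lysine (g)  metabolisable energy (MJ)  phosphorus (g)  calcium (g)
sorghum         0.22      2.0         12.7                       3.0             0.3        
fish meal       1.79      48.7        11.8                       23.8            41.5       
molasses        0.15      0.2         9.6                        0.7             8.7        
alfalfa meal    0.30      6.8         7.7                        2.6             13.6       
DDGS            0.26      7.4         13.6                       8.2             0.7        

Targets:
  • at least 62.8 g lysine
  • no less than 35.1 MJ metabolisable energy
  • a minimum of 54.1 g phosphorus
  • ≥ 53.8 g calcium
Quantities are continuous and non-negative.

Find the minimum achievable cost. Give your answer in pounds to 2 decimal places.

Treat it as an LP. Let x1 = kg of sorghum, x2 = kg of fish meal, x3 = kg of molasses, x4 = kg of alfalfa meal, x5 = kg of DDGS.
Minimize 0.22x1 + 1.79x2 + 0.15x3 + 0.3x4 + 0.26x5 with:
  2x1 + 48.7x2 + 0.2x3 + 6.8x4 + 7.4x5 ≥ 62.8   (lysine)
  12.7x1 + 11.8x2 + 9.6x3 + 7.7x4 + 13.6x5 ≥ 35.1   (metabolisable energy)
  3x1 + 23.8x2 + 0.7x3 + 2.6x4 + 8.2x5 ≥ 54.1   (phosphorus)
  0.3x1 + 41.5x2 + 8.7x3 + 13.6x4 + 0.7x5 ≥ 53.8   (calcium)
  x1, x2, x3, x4, x5 ≥ 0.
The optimal basis is {molasses, alfalfa meal, DDGS}; sorghum, fish meal drop out. There the lysine, phosphorus, calcium constraints are tight.
Optimal quantities: molasses = 0.724 kg, alfalfa meal = 3.209 kg, DDGS = 5.518 kg.
Cost = 0.15·0.724 + 0.3·3.209 + 0.26·5.518 = 2.5060.

£2.51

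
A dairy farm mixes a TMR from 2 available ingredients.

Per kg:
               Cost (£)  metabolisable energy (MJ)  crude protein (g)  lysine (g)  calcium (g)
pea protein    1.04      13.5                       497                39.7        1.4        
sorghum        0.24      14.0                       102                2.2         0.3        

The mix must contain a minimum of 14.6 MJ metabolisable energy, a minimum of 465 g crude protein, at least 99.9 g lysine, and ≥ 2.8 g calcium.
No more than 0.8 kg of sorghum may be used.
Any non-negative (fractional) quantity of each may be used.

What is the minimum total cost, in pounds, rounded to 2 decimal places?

£2.62

Let x1 = kg of pea protein, x2 = kg of sorghum.
Minimize 1.04x1 + 0.24x2 with:
  13.5x1 + 14x2 ≥ 14.6   (metabolisable energy)
  497x1 + 102x2 ≥ 465   (crude protein)
  39.7x1 + 2.2x2 ≥ 99.9   (lysine)
  1.4x1 + 0.3x2 ≥ 2.8   (calcium)
  x2 ≤ 0.8
  x1, x2 ≥ 0.
At the optimum only pea protein is positive (sorghum = 0). The lysine requirement is met with equality.
Solving gives x1 = 2.516.
Cost = 1.04·2.516 = 2.6166.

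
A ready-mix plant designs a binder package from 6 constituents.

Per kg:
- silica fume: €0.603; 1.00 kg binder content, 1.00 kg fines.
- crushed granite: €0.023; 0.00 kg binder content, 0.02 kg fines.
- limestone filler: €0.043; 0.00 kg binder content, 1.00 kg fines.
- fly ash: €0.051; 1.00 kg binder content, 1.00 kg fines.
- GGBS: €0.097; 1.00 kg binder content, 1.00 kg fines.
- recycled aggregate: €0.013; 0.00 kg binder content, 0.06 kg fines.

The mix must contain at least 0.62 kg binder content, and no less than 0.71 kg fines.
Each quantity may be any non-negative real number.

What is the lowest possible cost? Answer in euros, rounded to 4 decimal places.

€0.0355

Let x1 = kg of silica fume, x2 = kg of crushed granite, x3 = kg of limestone filler, x4 = kg of fly ash, x5 = kg of GGBS, x6 = kg of recycled aggregate.
Minimize 0.603x1 + 0.023x2 + 0.043x3 + 0.051x4 + 0.097x5 + 0.013x6 with:
  1x1 + 1x4 + 1x5 ≥ 0.62   (binder content)
  1x1 + 0.02x2 + 1x3 + 1x4 + 1x5 + 0.06x6 ≥ 0.71   (fines)
  x1, x2, x3, x4, x5, x6 ≥ 0.
At the optimum only limestone filler, fly ash are positive (silica fume, crushed granite, GGBS, recycled aggregate = 0). Binding constraints: binder content and fines.
That vertex is x3 = 0.09, x4 = 0.62.
Cost = 0.043·0.09 + 0.051·0.62 = 0.035490.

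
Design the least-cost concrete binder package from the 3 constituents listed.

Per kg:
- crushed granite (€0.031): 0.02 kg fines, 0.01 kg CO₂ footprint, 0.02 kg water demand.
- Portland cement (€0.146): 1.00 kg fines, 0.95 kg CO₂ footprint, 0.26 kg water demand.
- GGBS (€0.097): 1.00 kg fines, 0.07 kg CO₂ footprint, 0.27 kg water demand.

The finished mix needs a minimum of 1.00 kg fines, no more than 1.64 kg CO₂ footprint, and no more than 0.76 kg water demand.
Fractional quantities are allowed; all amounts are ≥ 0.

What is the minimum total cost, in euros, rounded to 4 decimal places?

Treat it as an LP. Let x1 = kg of crushed granite, x2 = kg of Portland cement, x3 = kg of GGBS.
min 0.031x1 + 0.146x2 + 0.097x3 subject to:
  0.02x1 + 1x2 + 1x3 ≥ 1   (fines)
  0.01x1 + 0.95x2 + 0.07x3 ≤ 1.64   (CO₂ footprint)
  0.02x1 + 0.26x2 + 0.27x3 ≤ 0.76   (water demand)
  x1, x2, x3 ≥ 0.
At the optimum only GGBS is positive (crushed granite, Portland cement = 0). There the fines constraint is tight.
That vertex is x3 = 1.
Objective = 0.097·1 = 0.097000.

€0.0970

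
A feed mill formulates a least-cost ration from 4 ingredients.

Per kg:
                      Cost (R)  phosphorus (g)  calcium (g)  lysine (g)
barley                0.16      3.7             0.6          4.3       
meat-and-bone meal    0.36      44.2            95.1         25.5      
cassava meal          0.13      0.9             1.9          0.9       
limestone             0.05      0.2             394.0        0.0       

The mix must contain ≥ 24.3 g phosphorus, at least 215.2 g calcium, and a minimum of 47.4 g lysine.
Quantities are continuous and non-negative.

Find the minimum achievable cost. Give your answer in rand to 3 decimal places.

R0.674

Set it up as a linear program. Let x1 = kg of barley, x2 = kg of meat-and-bone meal, x3 = kg of cassava meal, x4 = kg of limestone.
min 0.16x1 + 0.36x2 + 0.13x3 + 0.05x4 with:
  3.7x1 + 44.2x2 + 0.9x3 + 0.2x4 ≥ 24.3   (phosphorus)
  0.6x1 + 95.1x2 + 1.9x3 + 394x4 ≥ 215.2   (calcium)
  4.3x1 + 25.5x2 + 0.9x3 ≥ 47.4   (lysine)
  x1, x2, x3, x4 ≥ 0.
The minimum-cost mix takes nothing from barley, cassava meal — only meat-and-bone meal, limestone. Binding constraints: calcium and lysine.
So meat-and-bone meal = 1.859 kg, limestone = 0.09753 kg.
Cost = 0.36·1.859 + 0.05·0.09753 = 0.67412.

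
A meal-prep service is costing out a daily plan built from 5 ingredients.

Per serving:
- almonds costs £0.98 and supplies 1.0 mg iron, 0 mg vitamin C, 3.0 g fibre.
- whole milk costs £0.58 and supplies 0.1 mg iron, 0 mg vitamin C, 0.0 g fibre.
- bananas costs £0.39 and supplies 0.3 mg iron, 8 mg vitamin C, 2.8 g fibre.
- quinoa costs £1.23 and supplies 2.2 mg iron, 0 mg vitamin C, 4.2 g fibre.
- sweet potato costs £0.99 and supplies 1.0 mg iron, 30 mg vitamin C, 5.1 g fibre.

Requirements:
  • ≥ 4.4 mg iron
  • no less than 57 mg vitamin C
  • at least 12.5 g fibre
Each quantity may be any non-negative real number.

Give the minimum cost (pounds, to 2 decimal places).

£3.28

Treat it as an LP. Let x1 = servings of almonds, x2 = servings of whole milk, x3 = servings of bananas, x4 = servings of quinoa, x5 = servings of sweet potato.
min 0.98x1 + 0.58x2 + 0.39x3 + 1.23x4 + 0.99x5 with:
  1x1 + 0.1x2 + 0.3x3 + 2.2x4 + 1x5 ≥ 4.4   (iron)
  8x3 + 30x5 ≥ 57   (vitamin C)
  3x1 + 2.8x3 + 4.2x4 + 5.1x5 ≥ 12.5   (fibre)
  x1, x2, x3, x4, x5 ≥ 0.
The optimal basis is {quinoa, sweet potato}; almonds, whole milk, bananas drop out. There the iron and vitamin C constraints are tight.
Solving gives x4 = 1.136, x5 = 1.9.
Hence cost = 1.23·1.136 + 0.99·1.9 = £3.2783.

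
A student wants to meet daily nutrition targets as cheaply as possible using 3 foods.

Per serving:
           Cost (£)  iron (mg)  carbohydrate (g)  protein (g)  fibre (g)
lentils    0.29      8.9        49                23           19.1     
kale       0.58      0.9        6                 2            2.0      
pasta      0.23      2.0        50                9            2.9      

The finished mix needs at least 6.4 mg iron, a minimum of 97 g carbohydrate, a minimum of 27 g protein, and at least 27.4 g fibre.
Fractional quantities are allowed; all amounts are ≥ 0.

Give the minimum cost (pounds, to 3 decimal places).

Let x1 = servings of lentils, x2 = servings of kale, x3 = servings of pasta.
Minimize 0.29x1 + 0.58x2 + 0.23x3 with:
  8.9x1 + 0.9x2 + 2x3 ≥ 6.4   (iron)
  49x1 + 6x2 + 50x3 ≥ 97   (carbohydrate)
  23x1 + 2x2 + 9x3 ≥ 27   (protein)
  19.1x1 + 2x2 + 2.9x3 ≥ 27.4   (fibre)
  x1, x2, x3 ≥ 0.
The minimum-cost mix takes nothing from kale — only lentils, pasta. The carbohydrate and fibre requirements are met with equality.
Solving gives x1 = 1.339, x3 = 0.6275.
Cost = 0.29·1.339 + 0.23·0.6275 = 0.53264.

£0.533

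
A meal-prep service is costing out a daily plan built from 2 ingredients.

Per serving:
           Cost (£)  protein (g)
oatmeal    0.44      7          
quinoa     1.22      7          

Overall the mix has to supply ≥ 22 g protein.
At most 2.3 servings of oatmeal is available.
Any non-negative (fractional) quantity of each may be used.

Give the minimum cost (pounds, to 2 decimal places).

£2.04

Let x1 = servings of oatmeal, x2 = servings of quinoa.
Minimise 0.44x1 + 1.22x2 subject to:
  7x1 + 7x2 ≥ 22   (protein)
  x1 ≤ 2.3
  x1, x2 ≥ 0.
Both inputs are positive at the optimum. The protein and the oatmeal cap requirements are met with equality.
Optimal quantities: oatmeal = 2.3 servings, quinoa = 0.8429 servings.
Cost = 0.44·2.3 + 1.22·0.8429 = 2.0403.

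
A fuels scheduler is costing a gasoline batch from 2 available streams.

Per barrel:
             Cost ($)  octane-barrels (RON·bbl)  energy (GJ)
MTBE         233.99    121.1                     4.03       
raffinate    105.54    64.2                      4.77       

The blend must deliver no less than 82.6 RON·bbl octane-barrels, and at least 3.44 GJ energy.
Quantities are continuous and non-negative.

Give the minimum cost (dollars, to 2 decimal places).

Let x1 = barrels of MTBE, x2 = barrels of raffinate.
min 233.99x1 + 105.54x2 subject to:
  121.1x1 + 64.2x2 ≥ 82.6   (octane-barrels)
  4.03x1 + 4.77x2 ≥ 3.44   (energy)
  x1, x2 ≥ 0.
The cheapest feasible vertex uses only raffinate; MTBE is not used. Binding constraint: octane-barrels.
So raffinate = 1.2866 barrels.
Total cost: 105.54·1.2866 = 135.7878.

$135.79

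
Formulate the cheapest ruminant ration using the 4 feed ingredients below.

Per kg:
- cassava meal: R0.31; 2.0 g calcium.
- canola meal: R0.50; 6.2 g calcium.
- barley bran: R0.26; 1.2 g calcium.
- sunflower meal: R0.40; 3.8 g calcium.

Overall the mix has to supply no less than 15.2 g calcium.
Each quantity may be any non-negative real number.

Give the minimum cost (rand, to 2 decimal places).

Let x1 = kg of cassava meal, x2 = kg of canola meal, x3 = kg of barley bran, x4 = kg of sunflower meal.
Minimise 0.31x1 + 0.5x2 + 0.26x3 + 0.4x4 with:
  2x1 + 6.2x2 + 1.2x3 + 3.8x4 ≥ 15.2   (calcium)
  x1, x2, x3, x4 ≥ 0.
The optimal basis is {canola meal}; cassava meal, barley bran, sunflower meal drop out. Binding constraint: calcium.
That vertex is x2 = 2.452.
Total cost: 0.5·2.452 = 1.2260.

R1.23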